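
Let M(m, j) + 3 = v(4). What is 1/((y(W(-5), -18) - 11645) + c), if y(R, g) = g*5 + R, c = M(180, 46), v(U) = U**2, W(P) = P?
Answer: -1/11727 ≈ -8.5273e-5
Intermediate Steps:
M(m, j) = 13 (M(m, j) = -3 + 4**2 = -3 + 16 = 13)
c = 13
y(R, g) = R + 5*g (y(R, g) = 5*g + R = R + 5*g)
1/((y(W(-5), -18) - 11645) + c) = 1/(((-5 + 5*(-18)) - 11645) + 13) = 1/(((-5 - 90) - 11645) + 13) = 1/((-95 - 11645) + 13) = 1/(-11740 + 13) = 1/(-11727) = -1/11727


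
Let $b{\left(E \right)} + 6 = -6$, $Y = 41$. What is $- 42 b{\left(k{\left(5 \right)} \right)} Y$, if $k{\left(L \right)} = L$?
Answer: $20664$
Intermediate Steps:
$b{\left(E \right)} = -12$ ($b{\left(E \right)} = -6 - 6 = -12$)
$- 42 b{\left(k{\left(5 \right)} \right)} Y = \left(-42\right) \left(-12\right) 41 = 504 \cdot 41 = 20664$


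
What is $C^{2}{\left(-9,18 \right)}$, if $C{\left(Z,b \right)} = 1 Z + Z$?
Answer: $324$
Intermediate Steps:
$C{\left(Z,b \right)} = 2 Z$ ($C{\left(Z,b \right)} = Z + Z = 2 Z$)
$C^{2}{\left(-9,18 \right)} = \left(2 \left(-9\right)\right)^{2} = \left(-18\right)^{2} = 324$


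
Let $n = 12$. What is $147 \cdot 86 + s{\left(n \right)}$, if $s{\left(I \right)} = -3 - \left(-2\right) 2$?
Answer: $12643$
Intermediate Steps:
$s{\left(I \right)} = 1$ ($s{\left(I \right)} = -3 - -4 = -3 + 4 = 1$)
$147 \cdot 86 + s{\left(n \right)} = 147 \cdot 86 + 1 = 12642 + 1 = 12643$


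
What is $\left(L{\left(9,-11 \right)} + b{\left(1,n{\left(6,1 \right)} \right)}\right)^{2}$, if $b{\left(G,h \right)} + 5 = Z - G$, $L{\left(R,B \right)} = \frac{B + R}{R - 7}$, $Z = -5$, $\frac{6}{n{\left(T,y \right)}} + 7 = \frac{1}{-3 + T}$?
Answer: $144$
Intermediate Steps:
$n{\left(T,y \right)} = \frac{6}{-7 + \frac{1}{-3 + T}}$
$L{\left(R,B \right)} = \frac{B + R}{-7 + R}$
$b{\left(G,h \right)} = -10 - G$ ($b{\left(G,h \right)} = -5 - \left(5 + G\right) = -10 - G$)
$\left(L{\left(9,-11 \right)} + b{\left(1,n{\left(6,1 \right)} \right)}\right)^{2} = \left(\frac{-11 + 9}{-7 + 9} - 11\right)^{2} = \left(\frac{1}{2} \left(-2\right) - 11\right)^{2} = \left(-1 - 11\right)^{2} = \left(-12\right)^{2} = 144$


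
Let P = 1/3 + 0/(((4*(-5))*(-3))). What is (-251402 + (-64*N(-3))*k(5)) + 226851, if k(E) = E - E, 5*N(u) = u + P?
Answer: -24551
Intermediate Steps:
P = ⅓ (P = 1*(⅓) + 0/((-20*(-3))) = ⅓ + 0/60 = ⅓ + 0*(1/60) = ⅓ + 0 = ⅓ ≈ 0.33333)
N(u) = 1/15 + u/5 (N(u) = (u + ⅓)/5 = (⅓ + u)/5 = 1/15 + u/5)
k(E) = 0
(-251402 + (-64*N(-3))*k(5)) + 226851 = (-251402 - 64*(1/15 + (⅕)*(-3))*0) + 226851 = (-251402 - 64*(1/15 - ⅗)*0) + 226851 = (-251402 - 64*(-8/15)*0) + 226851 = (-251402 + (512/15)*0) + 226851 = (-251402 + 0) + 226851 = -251402 + 226851 = -24551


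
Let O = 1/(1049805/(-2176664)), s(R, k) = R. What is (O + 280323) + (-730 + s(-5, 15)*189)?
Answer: 292523886976/1049805 ≈ 2.7865e+5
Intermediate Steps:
O = -2176664/1049805 (O = 1/(1049805*(-1/2176664)) = 1/(-1049805/2176664) = -2176664/1049805 ≈ -2.0734)
(O + 280323) + (-730 + s(-5, 15)*189) = (-2176664/1049805 + 280323) + (-730 - 5*189) = 294282310351/1049805 + (-730 - 945) = 294282310351/1049805 - 1675 = 292523886976/1049805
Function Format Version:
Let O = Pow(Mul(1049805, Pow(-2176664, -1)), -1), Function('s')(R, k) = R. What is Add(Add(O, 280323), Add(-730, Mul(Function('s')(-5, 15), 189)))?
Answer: Rational(292523886976, 1049805) ≈ 2.7865e+5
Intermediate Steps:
O = Rational(-2176664, 1049805) (O = Pow(Mul(1049805, Rational(-1, 2176664)), -1) = Pow(Rational(-1049805, 2176664), -1) = Rational(-2176664, 1049805) ≈ -2.0734)
Add(Add(O, 280323), Add(-730, Mul(Function('s')(-5, 15), 189))) = Add(Add(Rational(-2176664, 1049805), 280323), Add(-730, Mul(-5, 189))) = Add(Rational(294282310351, 1049805), Add(-730, -945)) = Add(Rational(294282310351, 1049805), -1675) = Rational(292523886976, 1049805)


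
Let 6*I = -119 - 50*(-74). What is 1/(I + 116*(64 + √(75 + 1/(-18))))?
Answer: 96250/759903779 - 232*√2698/759903779 ≈ 0.00011080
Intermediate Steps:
I = 3581/6 (I = (-119 - 50*(-74))/6 = (-119 + 3700)/6 = (⅙)*3581 = 3581/6 ≈ 596.83)
1/(I + 116*(64 + √(75 + 1/(-18)))) = 1/(3581/6 + 116*(64 + √(75 + 1/(-18)))) = 1/(3581/6 + 116*(64 + √(75 - 1/18))) = 1/(3581/6 + 116*(64 + √(1349/18))) = 1/(3581/6 + 116*(64 + √2698/6)) = 1/(3581/6 + (7424 + 58*√2698/3)) = 1/(48125/6 + 58*√2698/3)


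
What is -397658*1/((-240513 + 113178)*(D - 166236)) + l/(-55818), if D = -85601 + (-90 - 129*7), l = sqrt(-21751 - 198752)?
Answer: -198829/16097054025 - I*sqrt(220503)/55818 ≈ -1.2352e-5 - 0.0084127*I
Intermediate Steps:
l = I*sqrt(220503) (l = sqrt(-220503) = I*sqrt(220503) ≈ 469.58*I)
D = -86594 (D = -85601 + (-90 - 903) = -85601 - 993 = -86594)
-397658*1/((-240513 + 113178)*(D - 166236)) + l/(-55818) = -397658*1/((-240513 + 113178)*(-86594 - 166236)) + (I*sqrt(220503))/(-55818) = -397658/((-127335*(-252830))) + (I*sqrt(220503))*(-1/55818) = -397658/32194108050 - I*sqrt(220503)/55818 = -397658*1/32194108050 - I*sqrt(220503)/55818 = -198829/16097054025 - I*sqrt(220503)/55818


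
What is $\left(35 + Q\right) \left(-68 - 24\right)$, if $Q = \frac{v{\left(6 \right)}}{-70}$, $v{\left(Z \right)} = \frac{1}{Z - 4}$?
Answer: $- \frac{112677}{35} \approx -3219.3$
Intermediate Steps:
$v{\left(Z \right)} = \frac{1}{-4 + Z}$
$Q = - \frac{1}{140}$ ($Q = \frac{1}{\left(-4 + 6\right) \left(-70\right)} = \frac{1}{2} \left(- \frac{1}{70}\right) = - \frac{1}{140} \approx -0.0071429$)
$\left(35 + Q\right) \left(-68 - 24\right) = \left(35 - \frac{1}{140}\right) \left(-68 - 24\right) = \frac{4899}{140} \left(-92\right) = - \frac{112677}{35}$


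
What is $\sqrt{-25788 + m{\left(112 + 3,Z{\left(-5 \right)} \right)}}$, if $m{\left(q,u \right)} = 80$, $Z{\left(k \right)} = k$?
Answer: $2 i \sqrt{6427} \approx 160.34 i$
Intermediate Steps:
$\sqrt{-25788 + m{\left(112 + 3,Z{\left(-5 \right)} \right)}} = \sqrt{-25788 + 80} = \sqrt{-25708} = 2 i \sqrt{6427}$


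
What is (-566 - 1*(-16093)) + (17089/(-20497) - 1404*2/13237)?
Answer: 4212483074134/271318789 ≈ 15526.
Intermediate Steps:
(-566 - 1*(-16093)) + (17089/(-20497) - 1404*2/13237) = (-566 + 16093) + (17089*(-1/20497) - 2808*1/13237) = 15527 + (-17089/20497 - 2808/13237) = 15527 - 283762669/271318789 = 4212483074134/271318789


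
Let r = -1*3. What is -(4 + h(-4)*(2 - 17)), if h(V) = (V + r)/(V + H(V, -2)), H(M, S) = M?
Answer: 73/8 ≈ 9.1250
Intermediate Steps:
r = -3
h(V) = (-3 + V)/(2*V) (h(V) = (V - 3)/(V + V) = (-3 + V)/((2*V)) = (-3 + V)*(1/(2*V)) = (-3 + V)/(2*V))
-(4 + h(-4)*(2 - 17)) = -(4 + ((1/2)*(-3 - 4)/(-4))*(2 - 17)) = -(4 + ((1/2)*(-1/4)*(-7))*(-15)) = -(4 + (7/8)*(-15)) = -(4 - 105/8) = -1*(-73/8) = 73/8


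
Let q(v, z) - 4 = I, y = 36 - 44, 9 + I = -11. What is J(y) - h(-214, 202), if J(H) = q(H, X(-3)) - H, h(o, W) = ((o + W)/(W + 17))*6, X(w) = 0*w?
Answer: -560/73 ≈ -7.6712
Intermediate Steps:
X(w) = 0
I = -20 (I = -9 - 11 = -20)
h(o, W) = 6*(W + o)/(17 + W) (h(o, W) = ((W + o)/(17 + W))*6 = 6*(W + o)/(17 + W))
y = -8
q(v, z) = -16 (q(v, z) = 4 - 20 = -16)
J(H) = -16 - H
J(y) - h(-214, 202) = (-16 - 1*(-8)) - 6*(202 - 214)/(17 + 202) = (-16 + 8) - 6*(-12)/219 = -8 - 6*(-12)/219 = -8 - 1*(-24/73) = -8 + 24/73 = -560/73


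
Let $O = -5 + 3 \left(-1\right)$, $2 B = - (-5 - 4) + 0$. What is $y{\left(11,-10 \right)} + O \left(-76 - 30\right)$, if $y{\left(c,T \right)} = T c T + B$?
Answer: $\frac{3905}{2} \approx 1952.5$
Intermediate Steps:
$B = \frac{9}{2}$ ($B = \frac{- (-5 - 4) + 0}{2} = \frac{\left(-1\right) \left(-9\right) + 0}{2} = \frac{9 + 0}{2} = \frac{1}{2} \cdot 9 = \frac{9}{2} \approx 4.5$)
$y{\left(c,T \right)} = \frac{9}{2} + c T^{2}$ ($y{\left(c,T \right)} = T c T + \frac{9}{2} = c T^{2} + \frac{9}{2} = \frac{9}{2} + c T^{2}$)
$O = -8$ ($O = -5 - 3 = -8$)
$y{\left(11,-10 \right)} + O \left(-76 - 30\right) = \left(\frac{9}{2} + 11 \left(-10\right)^{2}\right) - 8 \left(-76 - 30\right) = \left(\frac{9}{2} + 11 \cdot 100\right) - -848 = \left(\frac{9}{2} + 1100\right) + 848 = \frac{2209}{2} + 848 = \frac{3905}{2}$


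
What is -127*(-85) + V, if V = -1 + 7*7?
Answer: 10843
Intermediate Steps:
V = 48 (V = -1 + 49 = 48)
-127*(-85) + V = -127*(-85) + 48 = 10795 + 48 = 10843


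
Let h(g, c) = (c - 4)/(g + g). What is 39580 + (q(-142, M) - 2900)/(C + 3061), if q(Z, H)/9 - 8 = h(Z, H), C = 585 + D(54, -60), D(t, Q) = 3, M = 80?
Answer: 10254145861/259079 ≈ 39579.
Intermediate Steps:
h(g, c) = (-4 + c)/(2*g) (h(g, c) = (-4 + c)/((2*g)) = (-4 + c)*(1/(2*g)) = (-4 + c)/(2*g))
C = 588 (C = 585 + 3 = 588)
q(Z, H) = 72 + 9*(-4 + H)/(2*Z) (q(Z, H) = 72 + 9*((-4 + H)/(2*Z)) = 72 + 9*(-4 + H)/(2*Z))
39580 + (q(-142, M) - 2900)/(C + 3061) = 39580 + ((9/2)*(-4 + 80 + 16*(-142))/(-142) - 2900)/(588 + 3061) = 39580 + ((9/2)*(-1/142)*(-4 + 80 - 2272) - 2900)/3649 = 39580 + ((9/2)*(-1/142)*(-2196) - 2900)*(1/3649) = 39580 + (4941/71 - 2900)*(1/3649) = 39580 - 200959/71*1/3649 = 39580 - 200959/259079 = 10254145861/259079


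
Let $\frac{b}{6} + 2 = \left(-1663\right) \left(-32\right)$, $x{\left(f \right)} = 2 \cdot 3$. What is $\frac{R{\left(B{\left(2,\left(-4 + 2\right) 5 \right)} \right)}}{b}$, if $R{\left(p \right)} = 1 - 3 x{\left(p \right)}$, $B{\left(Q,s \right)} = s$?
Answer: $- \frac{17}{319284} \approx -5.3244 \cdot 10^{-5}$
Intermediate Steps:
$x{\left(f \right)} = 6$
$R{\left(p \right)} = -17$ ($R{\left(p \right)} = 1 - 18 = -17$)
$b = 319284$ ($b = -12 + 6 \left(\left(-1663\right) \left(-32\right)\right) = -12 + 6 \cdot 53216 = -12 + 319296 = 319284$)
$\frac{R{\left(B{\left(2,\left(-4 + 2\right) 5 \right)} \right)}}{b} = - \frac{17}{319284}$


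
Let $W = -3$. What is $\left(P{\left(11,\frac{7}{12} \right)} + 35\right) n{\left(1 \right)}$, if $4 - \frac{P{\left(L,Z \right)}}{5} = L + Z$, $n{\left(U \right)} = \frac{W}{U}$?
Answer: $\frac{35}{4} \approx 8.75$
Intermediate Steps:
$n{\left(U \right)} = - \frac{3}{U}$
$P{\left(L,Z \right)} = 20 - 5 L - 5 Z$ ($P{\left(L,Z \right)} = 20 - 5 \left(L + Z\right) = 20 - \left(5 L + 5 Z\right) = 20 - 5 L - 5 Z$)
$\left(P{\left(11,\frac{7}{12} \right)} + 35\right) n{\left(1 \right)} = \left(\left(20 - 55 - 5 \cdot \frac{7}{12}\right) + 35\right) \left(- \frac{3}{1}\right) = \left(\left(20 - 55 - 5 \cdot 7 \cdot \frac{1}{12}\right) + 35\right) \left(\left(-3\right) 1\right) = \left(\left(20 - 55 - \frac{35}{12}\right) + 35\right) \left(-3\right) = \left(- \frac{455}{12} + 35\right) \left(-3\right) = \left(- \frac{35}{12}\right) \left(-3\right) = \frac{35}{4}$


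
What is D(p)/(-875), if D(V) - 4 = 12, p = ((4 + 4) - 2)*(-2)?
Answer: -16/875 ≈ -0.018286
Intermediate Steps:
p = -12 (p = (8 - 2)*(-2) = 6*(-2) = -12)
D(V) = 16 (D(V) = 4 + 12 = 16)
D(p)/(-875) = 16/(-875) = 16*(-1/875) = -16/875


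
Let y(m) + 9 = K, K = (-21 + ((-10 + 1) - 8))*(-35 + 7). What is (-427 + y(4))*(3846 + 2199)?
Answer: 3796260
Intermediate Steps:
K = 1064 (K = (-21 + (-9 - 8))*(-28) = (-21 - 17)*(-28) = -38*(-28) = 1064)
y(m) = 1055 (y(m) = -9 + 1064 = 1055)
(-427 + y(4))*(3846 + 2199) = (-427 + 1055)*(3846 + 2199) = 628*6045 = 3796260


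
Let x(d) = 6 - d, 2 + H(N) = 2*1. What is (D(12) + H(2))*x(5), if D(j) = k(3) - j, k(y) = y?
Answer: -9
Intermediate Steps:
H(N) = 0 (H(N) = -2 + 2*1 = -2 + 2 = 0)
D(j) = 3 - j
(D(12) + H(2))*x(5) = ((3 - 1*12) + 0)*(6 - 1*5) = ((3 - 12) + 0)*(6 - 5) = (-9 + 0)*1 = -9*1 = -9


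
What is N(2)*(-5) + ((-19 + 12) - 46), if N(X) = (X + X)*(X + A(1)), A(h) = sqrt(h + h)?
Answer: -93 - 20*sqrt(2) ≈ -121.28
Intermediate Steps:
A(h) = sqrt(2)*sqrt(h) (A(h) = sqrt(2*h) = sqrt(2)*sqrt(h))
N(X) = 2*X*(X + sqrt(2)) (N(X) = (X + X)*(X + sqrt(2)*sqrt(1)) = (2*X)*(X + sqrt(2)*1) = (2*X)*(X + sqrt(2)) = 2*X*(X + sqrt(2)))
N(2)*(-5) + ((-19 + 12) - 46) = (2*2*(2 + sqrt(2)))*(-5) + ((-19 + 12) - 46) = (8 + 4*sqrt(2))*(-5) + (-7 - 46) = (-40 - 20*sqrt(2)) - 53 = -93 - 20*sqrt(2)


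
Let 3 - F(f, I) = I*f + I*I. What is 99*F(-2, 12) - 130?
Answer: -11713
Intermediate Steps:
F(f, I) = 3 - I**2 - I*f (F(f, I) = 3 - (I*f + I*I) = 3 - (I*f + I**2) = 3 - (I**2 + I*f) = 3 + (-I**2 - I*f) = 3 - I**2 - I*f)
99*F(-2, 12) - 130 = 99*(3 - 1*12**2 - 1*12*(-2)) - 130 = 99*(3 - 1*144 + 24) - 130 = 99*(3 - 144 + 24) - 130 = 99*(-117) - 130 = -11583 - 130 = -11713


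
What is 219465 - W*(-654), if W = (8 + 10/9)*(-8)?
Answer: 515387/3 ≈ 1.7180e+5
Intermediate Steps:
W = -656/9 (W = (8 + 10*(⅑))*(-8) = (8 + 10/9)*(-8) = (82/9)*(-8) = -656/9 ≈ -72.889)
219465 - W*(-654) = 219465 - (-656)*(-654)/9 = 219465 - 1*143008/3 = 219465 - 143008/3 = 515387/3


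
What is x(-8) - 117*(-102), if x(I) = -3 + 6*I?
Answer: 11883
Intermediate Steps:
x(-8) - 117*(-102) = (-3 + 6*(-8)) - 117*(-102) = (-3 - 48) + 11934 = -51 + 11934 = 11883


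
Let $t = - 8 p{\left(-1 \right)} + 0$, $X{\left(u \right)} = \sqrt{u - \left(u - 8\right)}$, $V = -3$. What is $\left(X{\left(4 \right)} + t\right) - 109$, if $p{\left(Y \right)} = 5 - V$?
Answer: $-173 + 2 \sqrt{2} \approx -170.17$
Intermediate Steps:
$p{\left(Y \right)} = 8$ ($p{\left(Y \right)} = 5 - -3 = 5 + 3 = 8$)
$X{\left(u \right)} = 2 \sqrt{2}$ ($X{\left(u \right)} = \sqrt{u - \left(-8 + u\right)} = \sqrt{8} = 2 \sqrt{2}$)
$t = -64$ ($t = \left(-8\right) 8 + 0 = -64 + 0 = -64$)
$\left(X{\left(4 \right)} + t\right) - 109 = \left(2 \sqrt{2} - 64\right) - 109 = \left(-64 + 2 \sqrt{2}\right) - 109 = -173 + 2 \sqrt{2}$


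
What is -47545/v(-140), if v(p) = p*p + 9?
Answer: -47545/19609 ≈ -2.4247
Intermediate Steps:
v(p) = 9 + p² (v(p) = p² + 9 = 9 + p²)
-47545/v(-140) = -47545/(9 + (-140)²) = -47545/(9 + 19600) = -47545/19609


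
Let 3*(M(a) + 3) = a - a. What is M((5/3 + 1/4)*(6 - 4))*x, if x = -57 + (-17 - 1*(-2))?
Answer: 216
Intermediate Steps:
M(a) = -3 (M(a) = -3 + (a - a)/3 = -3 + (1/3)*0 = -3 + 0 = -3)
x = -72 (x = -57 + (-17 + 2) = -57 - 15 = -72)
M((5/3 + 1/4)*(6 - 4))*x = -3*(-72) = 216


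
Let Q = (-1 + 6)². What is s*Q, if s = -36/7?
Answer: -900/7 ≈ -128.57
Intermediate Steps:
Q = 25 (Q = 5² = 25)
s = -36/7 (s = -36*⅐ = -36/7 ≈ -5.1429)
s*Q = -36/7*25 = -900/7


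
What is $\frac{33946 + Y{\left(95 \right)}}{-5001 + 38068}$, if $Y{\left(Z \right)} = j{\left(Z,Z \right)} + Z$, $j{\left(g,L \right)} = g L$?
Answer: $\frac{43066}{33067} \approx 1.3024$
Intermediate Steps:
$j{\left(g,L \right)} = L g$
$Y{\left(Z \right)} = Z + Z^{2}$ ($Y{\left(Z \right)} = Z Z + Z = Z^{2} + Z = Z + Z^{2}$)
$\frac{33946 + Y{\left(95 \right)}}{-5001 + 38068} = \frac{33946 + 95 \left(1 + 95\right)}{-5001 + 38068} = \frac{33946 + 95 \cdot 96}{33067} = \left(33946 + 9120\right) \frac{1}{33067} = 43066 \cdot \frac{1}{33067} = \frac{43066}{33067}$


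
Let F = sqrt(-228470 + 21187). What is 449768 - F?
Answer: 449768 - I*sqrt(207283) ≈ 4.4977e+5 - 455.28*I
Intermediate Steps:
F = I*sqrt(207283) (F = sqrt(-207283) = I*sqrt(207283) ≈ 455.28*I)
449768 - F = 449768 - I*sqrt(207283)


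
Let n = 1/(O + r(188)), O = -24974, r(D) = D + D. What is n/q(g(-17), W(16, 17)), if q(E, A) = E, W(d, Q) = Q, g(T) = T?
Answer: 1/418166 ≈ 2.3914e-6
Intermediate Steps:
r(D) = 2*D
n = -1/24598 (n = 1/(-24974 + 2*188) = 1/(-24974 + 376) = 1/(-24598) = -1/24598 ≈ -4.0654e-5)
n/q(g(-17), W(16, 17)) = -1/24598/(-17) = -1/24598*(-1/17) = 1/418166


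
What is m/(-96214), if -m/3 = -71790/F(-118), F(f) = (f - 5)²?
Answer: -11965/80867867 ≈ -0.00014796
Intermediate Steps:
F(f) = (-5 + f)²
m = 23930/1681 (m = -(-215370)/((-5 - 118)²) = -(-215370)/((-123)²) = -(-215370)/15129 = -3*(-23930/5043) = 23930/1681 ≈ 14.236)
m/(-96214) = (23930/1681)/(-96214) = (23930/1681)*(-1/96214) = -11965/80867867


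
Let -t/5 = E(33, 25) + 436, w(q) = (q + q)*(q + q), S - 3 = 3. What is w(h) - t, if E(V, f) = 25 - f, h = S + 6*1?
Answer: 2756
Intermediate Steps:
S = 6 (S = 3 + 3 = 6)
h = 12 (h = 6 + 6*1 = 6 + 6 = 12)
w(q) = 4*q**2 (w(q) = (2*q)*(2*q) = 4*q**2)
t = -2180 (t = -5*((25 - 1*25) + 436) = -5*((25 - 25) + 436) = -5*(0 + 436) = -5*436 = -2180)
w(h) - t = 4*12**2 - 1*(-2180) = 4*144 + 2180 = 576 + 2180 = 2756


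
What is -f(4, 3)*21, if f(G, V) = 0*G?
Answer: 0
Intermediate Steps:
f(G, V) = 0
-f(4, 3)*21 = -1*0*21 = 0*21 = 0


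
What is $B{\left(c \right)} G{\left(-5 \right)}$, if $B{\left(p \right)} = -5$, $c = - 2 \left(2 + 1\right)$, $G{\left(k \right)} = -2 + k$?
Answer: $35$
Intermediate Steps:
$c = -6$ ($c = \left(-2\right) 3 = -6$)
$B{\left(c \right)} G{\left(-5 \right)} = - 5 \left(-2 - 5\right) = \left(-5\right) \left(-7\right) = 35$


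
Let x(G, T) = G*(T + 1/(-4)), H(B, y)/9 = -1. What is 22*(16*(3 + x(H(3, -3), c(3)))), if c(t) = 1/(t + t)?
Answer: 1320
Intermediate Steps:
c(t) = 1/(2*t)
H(B, y) = -9 (H(B, y) = 9*(-1) = -9)
x(G, T) = G*(-1/4 + T) (x(G, T) = G*(T - 1/4) = G*(-1/4 + T))
22*(16*(3 + x(H(3, -3), c(3)))) = 22*(16*(3 - 9*(-1/4 + (1/2)/3))) = 22*(16*(3 - 9*(-1/4 + (1/2)*(1/3)))) = 22*(16*(3 - 9*(-1/4 + 1/6))) = 22*(16*(3 - 9*(-1/12))) = 22*(16*(3 + 3/4)) = 22*(16*(15/4)) = 22*60 = 1320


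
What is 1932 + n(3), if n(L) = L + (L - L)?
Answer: 1935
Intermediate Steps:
n(L) = L (n(L) = L + 0 = L)
1932 + n(3) = 1932 + 3 = 1935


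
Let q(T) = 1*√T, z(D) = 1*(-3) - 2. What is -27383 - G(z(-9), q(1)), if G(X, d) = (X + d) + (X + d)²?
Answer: -27395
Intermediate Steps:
z(D) = -5 (z(D) = -3 - 2 = -5)
q(T) = √T
G(X, d) = X + d + (X + d)²
-27383 - G(z(-9), q(1)) = -27383 - (-5 + √1 + (-5 + √1)²) = -27383 - (-5 + 1 + (-5 + 1)²) = -27383 - (-5 + 1 + (-4)²) = -27383 - (-5 + 1 + 16) = -27383 - 1*12 = -27383 - 12 = -27395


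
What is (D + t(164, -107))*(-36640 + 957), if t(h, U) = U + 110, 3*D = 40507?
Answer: -1445732428/3 ≈ -4.8191e+8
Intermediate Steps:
D = 40507/3 (D = (⅓)*40507 = 40507/3 ≈ 13502.)
t(h, U) = 110 + U
(D + t(164, -107))*(-36640 + 957) = (40507/3 + (110 - 107))*(-36640 + 957) = (40507/3 + 3)*(-35683) = (40516/3)*(-35683) = -1445732428/3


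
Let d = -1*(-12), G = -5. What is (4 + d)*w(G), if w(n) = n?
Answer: -80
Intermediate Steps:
d = 12
(4 + d)*w(G) = (4 + 12)*(-5) = 16*(-5) = -80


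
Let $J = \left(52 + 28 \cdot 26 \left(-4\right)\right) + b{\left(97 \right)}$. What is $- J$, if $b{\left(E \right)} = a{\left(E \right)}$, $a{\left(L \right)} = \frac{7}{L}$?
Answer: $\frac{277413}{97} \approx 2859.9$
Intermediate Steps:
$b{\left(E \right)} = \frac{7}{E}$
$J = - \frac{277413}{97}$ ($J = \left(52 + 28 \cdot 26 \left(-4\right)\right) + \frac{7}{97} = \left(52 + 28 \left(-104\right)\right) + 7 \cdot \frac{1}{97} = \left(52 - 2912\right) + \frac{7}{97} = -2860 + \frac{7}{97} = - \frac{277413}{97} \approx -2859.9$)
$- J = \left(-1\right) \left(- \frac{277413}{97}\right) = \frac{277413}{97}$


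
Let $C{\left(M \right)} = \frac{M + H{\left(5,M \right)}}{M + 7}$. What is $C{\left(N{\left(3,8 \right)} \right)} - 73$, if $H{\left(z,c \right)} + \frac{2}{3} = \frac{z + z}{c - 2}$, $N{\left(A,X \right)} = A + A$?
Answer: $- \frac{5647}{78} \approx -72.397$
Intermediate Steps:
$N{\left(A,X \right)} = 2 A$
$H{\left(z,c \right)} = - \frac{2}{3} + \frac{2 z}{-2 + c}$ ($H{\left(z,c \right)} = - \frac{2}{3} + \frac{z + z}{c - 2} = - \frac{2}{3} + \frac{2 z}{-2 + c}$)
$C{\left(M \right)} = \frac{M + \frac{2 \left(17 - M\right)}{3 \left(-2 + M\right)}}{7 + M}$ ($C{\left(M \right)} = \frac{M + \frac{2 \left(2 - M + 3 \cdot 5\right)}{3 \left(-2 + M\right)}}{M + 7} = \frac{M + \frac{2 \left(2 - M + 15\right)}{3 \left(-2 + M\right)}}{7 + M} = \frac{M + \frac{2 \left(17 - M\right)}{3 \left(-2 + M\right)}}{7 + M}$)
$C{\left(N{\left(3,8 \right)} \right)} - 73 = \frac{34 - 2 \cdot 2 \cdot 3 + 3 \cdot 2 \cdot 3 \left(-2 + 2 \cdot 3\right)}{3 \left(-2 + 2 \cdot 3\right) \left(7 + 2 \cdot 3\right)} - 73 = \frac{34 - 12 + 3 \cdot 6 \left(-2 + 6\right)}{3 \left(-2 + 6\right) \left(7 + 6\right)} - 73 = \frac{34 - 12 + 3 \cdot 6 \cdot 4}{3 \cdot 4 \cdot 13} - 73 = \frac{1}{3} \cdot \frac{1}{4} \cdot \frac{1}{13} \left(34 - 12 + 72\right) - 73 = \frac{1}{3} \cdot \frac{1}{4} \cdot \frac{1}{13} \cdot 94 - 73 = \frac{47}{78} - 73 = - \frac{5647}{78}$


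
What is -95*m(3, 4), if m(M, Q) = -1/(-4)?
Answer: -95/4 ≈ -23.750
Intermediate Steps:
m(M, Q) = ¼ (m(M, Q) = -1*(-¼) = ¼)
-95*m(3, 4) = -95*¼ = -95/4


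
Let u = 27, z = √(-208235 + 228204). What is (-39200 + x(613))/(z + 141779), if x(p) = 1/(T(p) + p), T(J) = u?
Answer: -3556951410221/12864809518080 + 25087999*√19969/12864809518080 ≈ -0.27621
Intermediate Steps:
z = √19969 ≈ 141.31
T(J) = 27
x(p) = 1/(27 + p)
(-39200 + x(613))/(z + 141779) = (-39200 + 1/(27 + 613))/(√19969 + 141779) = (-39200 + 1/640)/(141779 + √19969) = -25087999/(640*(141779 + √19969))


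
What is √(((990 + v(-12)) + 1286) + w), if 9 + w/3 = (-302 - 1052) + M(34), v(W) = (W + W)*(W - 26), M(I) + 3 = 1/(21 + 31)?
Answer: I*√615121/26 ≈ 30.165*I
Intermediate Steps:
M(I) = -155/52 (M(I) = -3 + 1/(21 + 31) = -3 + 1/52 = -155/52)
v(W) = 2*W*(-26 + W) (v(W) = (2*W)*(-26 + W) = 2*W*(-26 + W))
w = -213093/52 (w = -27 + 3*((-302 - 1052) - 155/52) = -27 + 3*(-1354 - 155/52) = -27 + 3*(-70563/52) = -27 - 211689/52 = -213093/52 ≈ -4097.9)
√(((990 + v(-12)) + 1286) + w) = √(((990 + 2*(-12)*(-26 - 12)) + 1286) - 213093/52) = √(((990 + 2*(-12)*(-38)) + 1286) - 213093/52) = √(((990 + 912) + 1286) - 213093/52) = √((1902 + 1286) - 213093/52) = √(3188 - 213093/52) = √(-47317/52) = I*√615121/26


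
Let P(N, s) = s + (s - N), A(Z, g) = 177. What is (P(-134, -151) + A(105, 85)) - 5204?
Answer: -5195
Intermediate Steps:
P(N, s) = -N + 2*s
(P(-134, -151) + A(105, 85)) - 5204 = ((-1*(-134) + 2*(-151)) + 177) - 5204 = ((134 - 302) + 177) - 5204 = (-168 + 177) - 5204 = 9 - 5204 = -5195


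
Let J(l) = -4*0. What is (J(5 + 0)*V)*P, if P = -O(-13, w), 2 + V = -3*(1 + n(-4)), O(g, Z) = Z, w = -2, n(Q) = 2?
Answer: 0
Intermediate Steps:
J(l) = 0
V = -11 (V = -2 - 3*(1 + 2) = -2 - 3*3 = -2 - 9 = -11)
P = 2 (P = -1*(-2) = 2)
(J(5 + 0)*V)*P = (0*(-11))*2 = 0*2 = 0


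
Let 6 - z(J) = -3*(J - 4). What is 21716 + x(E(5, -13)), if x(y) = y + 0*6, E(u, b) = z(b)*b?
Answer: 22301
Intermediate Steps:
z(J) = -6 + 3*J (z(J) = 6 - (-3)*(J - 4) = 6 - (-3)*(-4 + J) = 6 - (12 - 3*J) = 6 + (-12 + 3*J) = -6 + 3*J)
E(u, b) = b*(-6 + 3*b) (E(u, b) = (-6 + 3*b)*b = b*(-6 + 3*b))
x(y) = y (x(y) = y + 0 = y)
21716 + x(E(5, -13)) = 21716 + 3*(-13)*(-2 - 13) = 21716 + 3*(-13)*(-15) = 21716 + 585 = 22301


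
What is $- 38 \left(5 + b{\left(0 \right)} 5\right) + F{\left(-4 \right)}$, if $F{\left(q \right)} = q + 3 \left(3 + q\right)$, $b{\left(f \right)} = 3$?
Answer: $-767$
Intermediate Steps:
$F{\left(q \right)} = 9 + 4 q$ ($F{\left(q \right)} = q + \left(9 + 3 q\right) = 9 + 4 q$)
$- 38 \left(5 + b{\left(0 \right)} 5\right) + F{\left(-4 \right)} = - 38 \left(5 + 3 \cdot 5\right) + \left(9 + 4 \left(-4\right)\right) = - 38 \left(5 + 15\right) + \left(9 - 16\right) = \left(-38\right) 20 - 7 = -760 - 7 = -767$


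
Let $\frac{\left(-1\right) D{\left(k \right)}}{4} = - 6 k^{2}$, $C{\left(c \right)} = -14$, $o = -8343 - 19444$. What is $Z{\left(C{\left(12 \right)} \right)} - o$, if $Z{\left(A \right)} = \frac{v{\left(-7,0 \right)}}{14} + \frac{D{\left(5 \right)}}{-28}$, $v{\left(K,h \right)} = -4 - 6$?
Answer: $\frac{194354}{7} \approx 27765.0$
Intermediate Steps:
$o = -27787$ ($o = -8343 - 19444 = -27787$)
$D{\left(k \right)} = 24 k^{2}$ ($D{\left(k \right)} = - 4 \left(- 6 k^{2}\right) = 24 k^{2}$)
$v{\left(K,h \right)} = -10$ ($v{\left(K,h \right)} = -4 - 6 = -10$)
$Z{\left(A \right)} = - \frac{155}{7}$ ($Z{\left(A \right)} = - \frac{10}{14} + \frac{24 \cdot 5^{2}}{-28} = \left(-10\right) \frac{1}{14} + 24 \cdot 25 \left(- \frac{1}{28}\right) = - \frac{5}{7} + 600 \left(- \frac{1}{28}\right) = - \frac{5}{7} - \frac{150}{7} = - \frac{155}{7}$)
$Z{\left(C{\left(12 \right)} \right)} - o = - \frac{155}{7} - -27787 = - \frac{155}{7} + 27787 = \frac{194354}{7}$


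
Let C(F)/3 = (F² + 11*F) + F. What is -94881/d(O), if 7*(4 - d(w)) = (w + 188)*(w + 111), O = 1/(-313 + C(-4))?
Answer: 111102519927/3486013750 ≈ 31.871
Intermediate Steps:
C(F) = 3*F² + 36*F (C(F) = 3*((F² + 11*F) + F) = 3*(F² + 12*F) = 3*F² + 36*F)
O = -1/409 (O = 1/(-313 + 3*(-4)*(12 - 4)) = 1/(-313 + 3*(-4)*8) = 1/(-313 - 96) = 1/(-409) = -1/409 ≈ -0.0024450)
d(w) = 4 - (111 + w)*(188 + w)/7 (d(w) = 4 - (w + 188)*(w + 111)/7 = 4 - (188 + w)*(111 + w)/7 = 4 - (111 + w)*(188 + w)/7)
-94881/d(O) = -94881/(-20840/7 - 299/7*(-1/409) - (-1/409)²/7) = -94881/(-20840/7 + 299/2863 - ⅐*1/167281) = -94881/(-20840/7 + 299/2863 - 1/1170967) = -94881/(-3486013750/1170967) = -94881*(-1170967/3486013750) = 111102519927/3486013750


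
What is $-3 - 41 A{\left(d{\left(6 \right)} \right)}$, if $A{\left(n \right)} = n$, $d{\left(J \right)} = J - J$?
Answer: $-3$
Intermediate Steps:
$d{\left(J \right)} = 0$
$-3 - 41 A{\left(d{\left(6 \right)} \right)} = -3 - 0 = -3 + 0 = -3$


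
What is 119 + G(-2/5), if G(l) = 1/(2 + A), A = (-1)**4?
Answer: 358/3 ≈ 119.33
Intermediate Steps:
A = 1
G(l) = 1/3 (G(l) = 1/(2 + 1) = 1/3)
119 + G(-2/5) = 119 + 1/3 = 358/3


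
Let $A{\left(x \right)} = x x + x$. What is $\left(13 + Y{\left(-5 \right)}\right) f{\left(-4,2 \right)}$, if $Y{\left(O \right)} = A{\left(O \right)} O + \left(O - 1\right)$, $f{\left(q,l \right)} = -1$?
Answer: $93$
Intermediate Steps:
$A{\left(x \right)} = x + x^{2}$ ($A{\left(x \right)} = x^{2} + x = x + x^{2}$)
$Y{\left(O \right)} = -1 + O + O^{2} \left(1 + O\right)$ ($Y{\left(O \right)} = O \left(1 + O\right) O + \left(O - 1\right) = O^{2} \left(1 + O\right) + \left(O - 1\right) = O^{2} \left(1 + O\right) + \left(-1 + O\right) = -1 + O + O^{2} \left(1 + O\right)$)
$\left(13 + Y{\left(-5 \right)}\right) f{\left(-4,2 \right)} = \left(13 - \left(6 - \left(-5\right)^{2} \left(1 - 5\right)\right)\right) \left(-1\right) = \left(13 - 106\right) \left(-1\right) = \left(-93\right) \left(-1\right) = 93$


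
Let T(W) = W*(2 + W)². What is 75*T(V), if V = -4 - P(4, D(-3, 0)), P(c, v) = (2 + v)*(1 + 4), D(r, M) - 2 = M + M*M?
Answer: -871200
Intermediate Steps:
D(r, M) = 2 + M + M² (D(r, M) = 2 + (M + M*M) = 2 + (M + M²) = 2 + M + M²)
P(c, v) = 10 + 5*v (P(c, v) = (2 + v)*5 = 10 + 5*v)
V = -24 (V = -4 - (10 + 5*(2 + 0 + 0²)) = -4 - (10 + 5*(2 + 0 + 0)) = -4 - (10 + 5*2) = -4 - (10 + 10) = -4 - 1*20 = -4 - 20 = -24)
75*T(V) = 75*(-24*(2 - 24)²) = 75*(-24*(-22)²) = 75*(-24*484) = 75*(-11616) = -871200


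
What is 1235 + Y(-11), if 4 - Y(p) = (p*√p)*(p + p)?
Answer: 1239 - 242*I*√11 ≈ 1239.0 - 802.62*I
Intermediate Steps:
Y(p) = 4 - 2*p^(5/2) (Y(p) = 4 - p*√p*(p + p) = 4 - p^(3/2)*2*p = 4 - 2*p^(5/2))
1235 + Y(-11) = 1235 + (4 - 242*I*√11) = 1239 - 242*I*√11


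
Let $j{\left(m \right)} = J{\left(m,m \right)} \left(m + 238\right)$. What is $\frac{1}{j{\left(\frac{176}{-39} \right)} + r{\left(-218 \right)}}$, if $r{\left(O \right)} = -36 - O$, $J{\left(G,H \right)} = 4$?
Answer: $\frac{39}{43522} \approx 0.0008961$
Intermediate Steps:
$j{\left(m \right)} = 952 + 4 m$ ($j{\left(m \right)} = 4 \left(m + 238\right) = 4 \left(238 + m\right) = 952 + 4 m$)
$\frac{1}{j{\left(\frac{176}{-39} \right)} + r{\left(-218 \right)}} = \frac{1}{\left(952 + 4 \frac{176}{-39}\right) - -182} = \frac{1}{\left(952 + 4 \cdot 176 \left(- \frac{1}{39}\right)\right) + \left(-36 + 218\right)} = \frac{1}{\left(952 + 4 \left(- \frac{176}{39}\right)\right) + 182} = \frac{1}{\left(952 - \frac{704}{39}\right) + 182} = \frac{1}{\frac{36424}{39} + 182} = \frac{1}{\frac{43522}{39}} = \frac{39}{43522}$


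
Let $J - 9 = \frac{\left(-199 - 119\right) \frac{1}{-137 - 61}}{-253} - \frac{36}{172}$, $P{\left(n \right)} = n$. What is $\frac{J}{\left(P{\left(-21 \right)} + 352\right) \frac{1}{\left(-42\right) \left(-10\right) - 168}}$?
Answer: $\frac{264906012}{39610439} \approx 6.6878$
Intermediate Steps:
$J = \frac{3153643}{359007}$ ($J = 9 - \left(\frac{9}{43} - \frac{\left(-199 - 119\right) \frac{1}{-137 - 61}}{-253}\right) = 9 - \left(\frac{9}{43} - - \frac{318}{-198} \left(- \frac{1}{253}\right)\right) = 9 - \left(\frac{9}{43} - \left(-318\right) \left(- \frac{1}{198}\right) \left(- \frac{1}{253}\right)\right) = 9 + \left(\frac{53}{33} \left(- \frac{1}{253}\right) - \frac{9}{43}\right) = 9 - \frac{77420}{359007} = \frac{3153643}{359007} \approx 8.7843$)
$\frac{J}{\left(P{\left(-21 \right)} + 352\right) \frac{1}{\left(-42\right) \left(-10\right) - 168}} = \frac{3153643}{359007 \frac{-21 + 352}{\left(-42\right) \left(-10\right) - 168}} = \frac{3153643}{359007 \frac{331}{420 - 168}} = \frac{3153643}{359007 \cdot \frac{331}{252}} = \frac{3153643}{359007} \cdot \frac{252}{331} = \frac{264906012}{39610439}$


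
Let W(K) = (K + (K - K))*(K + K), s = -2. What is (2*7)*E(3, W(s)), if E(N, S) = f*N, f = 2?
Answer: 84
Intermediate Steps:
W(K) = 2*K² (W(K) = (K + 0)*(2*K) = K*(2*K) = 2*K²)
E(N, S) = 2*N
(2*7)*E(3, W(s)) = (2*7)*(2*3) = 14*6 = 84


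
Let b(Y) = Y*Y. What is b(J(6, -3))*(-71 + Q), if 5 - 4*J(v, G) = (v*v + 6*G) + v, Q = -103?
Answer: -31407/8 ≈ -3925.9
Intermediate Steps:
J(v, G) = 5/4 - 3*G/2 - v/4 - v²/4 (J(v, G) = 5/4 - ((v*v + 6*G) + v)/4 = 5/4 - ((v² + 6*G) + v)/4 = 5/4 - (v + v² + 6*G)/4 = 5/4 + (-3*G/2 - v/4 - v²/4) = 5/4 - 3*G/2 - v/4 - v²/4)
b(Y) = Y²
b(J(6, -3))*(-71 + Q) = (5/4 - 3/2*(-3) - ¼*6 - ¼*6²)²*(-71 - 103) = (5/4 + 9/2 - 3/2 - ¼*36)²*(-174) = (5/4 + 9/2 - 3/2 - 9)²*(-174) = (-19/4)²*(-174) = (361/16)*(-174) = -31407/8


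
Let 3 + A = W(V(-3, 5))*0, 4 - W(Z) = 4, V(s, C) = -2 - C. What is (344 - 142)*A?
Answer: -606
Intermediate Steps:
W(Z) = 0 (W(Z) = 4 - 1*4 = 4 - 4 = 0)
A = -3 (A = -3 + 0*0 = -3 + 0 = -3)
(344 - 142)*A = (344 - 142)*(-3) = 202*(-3) = -606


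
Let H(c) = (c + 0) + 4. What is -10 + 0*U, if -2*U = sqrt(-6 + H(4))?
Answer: -10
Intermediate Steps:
H(c) = 4 + c (H(c) = c + 4 = 4 + c)
U = -sqrt(2)/2 (U = -sqrt(-6 + (4 + 4))/2 = -sqrt(-6 + 8)/2 = -sqrt(2)/2 ≈ -0.70711)
-10 + 0*U = -10 + 0*(-sqrt(2)/2) = -10 + 0 = -10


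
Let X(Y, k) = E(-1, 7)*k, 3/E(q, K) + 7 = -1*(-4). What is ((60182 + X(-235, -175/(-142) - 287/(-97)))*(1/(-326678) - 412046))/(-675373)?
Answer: 111573752487651504271/3038950745313956 ≈ 36715.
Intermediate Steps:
E(q, K) = -1 (E(q, K) = 3/(-7 - 1*(-4)) = 3/(-7 + 4) = 3/(-3) = 3*(-⅓) = -1)
X(Y, k) = -k
((60182 + X(-235, -175/(-142) - 287/(-97)))*(1/(-326678) - 412046))/(-675373) = ((60182 - (-175/(-142) - 287/(-97)))*(1/(-326678) - 412046))/(-675373) = ((60182 - (-175*(-1/142) - 287*(-1/97)))*(-1/326678 - 412046))*(-1/675373) = ((60182 - (175/142 + 287/97))*(-134606363189/326678))*(-1/675373) = ((60182 - 1*57729/13774)*(-134606363189/326678))*(-1/675373) = ((60182 - 57729/13774)*(-134606363189/326678))*(-1/675373) = ((828889139/13774)*(-134606363189/326678))*(-1/675373) = -111573752487651504271/4499662772*(-1/675373) = 111573752487651504271/3038950745313956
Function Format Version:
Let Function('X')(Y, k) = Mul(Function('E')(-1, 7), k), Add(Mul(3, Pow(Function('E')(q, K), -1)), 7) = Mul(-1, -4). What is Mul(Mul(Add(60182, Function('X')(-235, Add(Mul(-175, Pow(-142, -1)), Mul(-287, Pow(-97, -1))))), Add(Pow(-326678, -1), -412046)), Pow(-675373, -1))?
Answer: Rational(111573752487651504271, 3038950745313956) ≈ 36715.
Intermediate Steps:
Function('E')(q, K) = -1 (Function('E')(q, K) = Mul(3, Pow(Add(-7, Mul(-1, -4)), -1)) = Mul(3, Pow(Add(-7, 4), -1)) = Mul(3, Pow(-3, -1)) = Mul(3, Rational(-1, 3)) = -1)
Function('X')(Y, k) = Mul(-1, k)
Mul(Mul(Add(60182, Function('X')(-235, Add(Mul(-175, Pow(-142, -1)), Mul(-287, Pow(-97, -1))))), Add(Pow(-326678, -1), -412046)), Pow(-675373, -1)) = Mul(Mul(Add(60182, Mul(-1, Add(Mul(-175, Pow(-142, -1)), Mul(-287, Pow(-97, -1))))), Add(Pow(-326678, -1), -412046)), Pow(-675373, -1)) = Mul(Mul(Add(60182, Mul(-1, Add(Mul(-175, Rational(-1, 142)), Mul(-287, Rational(-1, 97))))), Add(Rational(-1, 326678), -412046)), Rational(-1, 675373)) = Mul(Mul(Add(60182, Mul(-1, Add(Rational(175, 142), Rational(287, 97)))), Rational(-134606363189, 326678)), Rational(-1, 675373)) = Mul(Mul(Add(60182, Mul(-1, Rational(57729, 13774))), Rational(-134606363189, 326678)), Rational(-1, 675373)) = Mul(Mul(Add(60182, Rational(-57729, 13774)), Rational(-134606363189, 326678)), Rational(-1, 675373)) = Mul(Mul(Rational(828889139, 13774), Rational(-134606363189, 326678)), Rational(-1, 675373)) = Mul(Rational(-111573752487651504271, 4499662772), Rational(-1, 675373)) = Rational(111573752487651504271, 3038950745313956)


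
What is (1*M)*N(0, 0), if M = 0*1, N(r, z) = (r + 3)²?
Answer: 0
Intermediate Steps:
N(r, z) = (3 + r)²
M = 0
(1*M)*N(0, 0) = (1*0)*(3 + 0)² = 0*3² = 0*9 = 0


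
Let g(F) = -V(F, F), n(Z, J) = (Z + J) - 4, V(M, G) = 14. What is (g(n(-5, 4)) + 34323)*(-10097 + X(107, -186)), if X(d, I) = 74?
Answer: -343879107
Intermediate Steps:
n(Z, J) = -4 + J + Z (n(Z, J) = (J + Z) - 4 = -4 + J + Z)
g(F) = -14 (g(F) = -1*14 = -14)
(g(n(-5, 4)) + 34323)*(-10097 + X(107, -186)) = (-14 + 34323)*(-10097 + 74) = 34309*(-10023) = -343879107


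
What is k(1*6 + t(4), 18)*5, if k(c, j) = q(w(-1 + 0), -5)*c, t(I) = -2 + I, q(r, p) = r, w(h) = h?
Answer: -40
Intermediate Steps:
k(c, j) = -c (k(c, j) = (-1 + 0)*c = -c)
k(1*6 + t(4), 18)*5 = -(1*6 + (-2 + 4))*5 = -(6 + 2)*5 = -1*8*5 = -8*5 = -40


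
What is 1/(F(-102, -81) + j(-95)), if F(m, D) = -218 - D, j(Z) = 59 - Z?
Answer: 1/17 ≈ 0.058824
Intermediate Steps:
1/(F(-102, -81) + j(-95)) = 1/((-218 - 1*(-81)) + (59 - 1*(-95))) = 1/((-218 + 81) + (59 + 95)) = 1/(-137 + 154) = 1/17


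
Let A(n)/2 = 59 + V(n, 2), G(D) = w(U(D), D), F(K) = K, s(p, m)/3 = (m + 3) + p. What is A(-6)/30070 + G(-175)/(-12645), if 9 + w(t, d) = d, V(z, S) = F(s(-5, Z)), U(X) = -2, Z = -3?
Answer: 664564/38023515 ≈ 0.017478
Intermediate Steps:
s(p, m) = 9 + 3*m + 3*p (s(p, m) = 3*((m + 3) + p) = 3*((3 + m) + p) = 3*(3 + m + p) = 9 + 3*m + 3*p)
V(z, S) = -15 (V(z, S) = 9 + 3*(-3) + 3*(-5) = 9 - 9 - 15 = -15)
w(t, d) = -9 + d
G(D) = -9 + D
A(n) = 88 (A(n) = 2*(59 - 15) = 2*44 = 88)
A(-6)/30070 + G(-175)/(-12645) = 88/30070 + (-9 - 175)/(-12645) = 88*(1/30070) - 184*(-1/12645) = 44/15035 + 184/12645 = 664564/38023515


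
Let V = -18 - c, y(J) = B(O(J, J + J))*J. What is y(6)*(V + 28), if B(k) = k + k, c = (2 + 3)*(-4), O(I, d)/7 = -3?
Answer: -7560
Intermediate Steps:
O(I, d) = -21 (O(I, d) = 7*(-3) = -21)
c = -20 (c = 5*(-4) = -20)
B(k) = 2*k
y(J) = -42*J (y(J) = (2*(-21))*J = -42*J)
V = 2 (V = -18 - 1*(-20) = -18 + 20 = 2)
y(6)*(V + 28) = (-42*6)*(2 + 28) = -252*30 = -7560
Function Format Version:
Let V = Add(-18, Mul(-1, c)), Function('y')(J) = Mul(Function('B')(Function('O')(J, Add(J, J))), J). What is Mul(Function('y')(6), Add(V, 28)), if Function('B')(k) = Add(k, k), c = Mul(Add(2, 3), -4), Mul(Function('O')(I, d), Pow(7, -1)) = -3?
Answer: -7560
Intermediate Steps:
Function('O')(I, d) = -21 (Function('O')(I, d) = Mul(7, -3) = -21)
c = -20 (c = Mul(5, -4) = -20)
Function('B')(k) = Mul(2, k)
Function('y')(J) = Mul(-42, J) (Function('y')(J) = Mul(Mul(2, -21), J) = Mul(-42, J))
V = 2 (V = Add(-18, Mul(-1, -20)) = Add(-18, 20) = 2)
Mul(Function('y')(6), Add(V, 28)) = Mul(Mul(-42, 6), Add(2, 28)) = Mul(-252, 30) = -7560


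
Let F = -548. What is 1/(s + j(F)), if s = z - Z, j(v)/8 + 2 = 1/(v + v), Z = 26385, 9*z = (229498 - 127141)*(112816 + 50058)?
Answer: 137/253770525336 ≈ 5.3986e-10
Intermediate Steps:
z = 1852366002 (z = ((229498 - 127141)*(112816 + 50058))/9 = (102357*162874)/9 = (⅑)*16671294018 = 1852366002)
j(v) = -16 + 4/v (j(v) = -16 + 8/(v + v) = -16 + 8/((2*v)) = -16 + 8*(1/(2*v)) = -16 + 4/v)
s = 1852339617 (s = 1852366002 - 1*26385 = 1852366002 - 26385 = 1852339617)
1/(s + j(F)) = 1/(1852339617 + (-16 + 4/(-548))) = 1/(1852339617 + (-16 + 4*(-1/548))) = 1/(1852339617 + (-16 - 1/137)) = 1/(1852339617 - 2193/137) = 1/(253770525336/137) = 137/253770525336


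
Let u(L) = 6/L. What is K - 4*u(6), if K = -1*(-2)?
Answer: -2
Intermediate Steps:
K = 2
K - 4*u(6) = 2 - 24/6 = 2 - 4*1 = 2 - 4 = -2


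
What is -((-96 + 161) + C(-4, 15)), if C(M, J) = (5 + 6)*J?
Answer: -230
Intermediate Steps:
C(M, J) = 11*J
-((-96 + 161) + C(-4, 15)) = -((-96 + 161) + 11*15) = -(65 + 165) = -1*230 = -230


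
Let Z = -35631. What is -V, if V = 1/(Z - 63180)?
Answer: 1/98811 ≈ 1.0120e-5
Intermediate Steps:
V = -1/98811 (V = 1/(-35631 - 63180) = 1/(-98811) = -1/98811 ≈ -1.0120e-5)
-V = -1*(-1/98811) = 1/98811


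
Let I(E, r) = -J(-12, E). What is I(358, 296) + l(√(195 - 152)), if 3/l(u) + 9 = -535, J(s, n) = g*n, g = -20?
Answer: 3895037/544 ≈ 7160.0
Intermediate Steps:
J(s, n) = -20*n
l(u) = -3/544 (l(u) = 3/(-9 - 535) = 3/(-544) = 3*(-1/544) = -3/544)
I(E, r) = 20*E (I(E, r) = -(-20)*E = 20*E)
I(358, 296) + l(√(195 - 152)) = 20*358 - 3/544 = 7160 - 3/544 = 3895037/544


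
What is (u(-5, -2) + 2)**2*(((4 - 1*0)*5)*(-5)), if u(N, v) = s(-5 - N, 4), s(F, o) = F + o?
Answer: -3600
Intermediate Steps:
u(N, v) = -1 - N (u(N, v) = (-5 - N) + 4 = -1 - N)
(u(-5, -2) + 2)**2*(((4 - 1*0)*5)*(-5)) = ((-1 - 1*(-5)) + 2)**2*(((4 - 1*0)*5)*(-5)) = ((-1 + 5) + 2)**2*(((4 + 0)*5)*(-5)) = (4 + 2)**2*((4*5)*(-5)) = 6**2*(20*(-5)) = 36*(-100) = -3600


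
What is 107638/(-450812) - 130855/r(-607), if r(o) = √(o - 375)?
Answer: -53819/225406 + 130855*I*√982/982 ≈ -0.23876 + 4175.8*I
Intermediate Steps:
r(o) = √(-375 + o)
107638/(-450812) - 130855/r(-607) = 107638/(-450812) - 130855/√(-375 - 607) = 107638*(-1/450812) - 130855*(-I*√982/982) = -53819/225406 - 130855*(-I*√982/982) = -53819/225406 - (-130855)*I*√982/982 = -53819/225406 + 130855*I*√982/982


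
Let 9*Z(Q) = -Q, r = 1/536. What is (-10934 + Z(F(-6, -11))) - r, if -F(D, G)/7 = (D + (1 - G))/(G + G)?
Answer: -193404377/17688 ≈ -10934.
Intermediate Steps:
F(D, G) = -7*(1 + D - G)/(2*G) (F(D, G) = -7*(D + (1 - G))/(G + G) = -7*(1 + D - G)/(2*G))
r = 1/536 ≈ 0.0018657
Z(Q) = -Q/9 (Z(Q) = (-Q)/9 = -Q/9)
(-10934 + Z(F(-6, -11))) - r = (-10934 - 7*(-1 - 11 - 1*(-6))/(18*(-11))) - 1*1/536 = (-10934 - 7*(-1)*(-1 - 11 + 6)/(18*11)) - 1/536 = (-10934 - 7*(-1)*(-6)/(18*11)) - 1/536 = (-10934 - ⅑*21/11) - 1/536 = (-10934 - 7/33) - 1/536 = -360829/33 - 1/536 = -193404377/17688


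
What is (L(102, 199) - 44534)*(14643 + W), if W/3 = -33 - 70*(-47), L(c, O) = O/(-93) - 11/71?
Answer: -2393167327252/2201 ≈ -1.0873e+9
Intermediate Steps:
L(c, O) = -11/71 - O/93 (L(c, O) = O*(-1/93) - 11*1/71 = -O/93 - 11/71 = -11/71 - O/93)
W = 9771 (W = 3*(-33 - 70*(-47)) = 3*(-33 + 3290) = 3*3257 = 9771)
(L(102, 199) - 44534)*(14643 + W) = ((-11/71 - 1/93*199) - 44534)*(14643 + 9771) = ((-11/71 - 199/93) - 44534)*24414 = (-15152/6603 - 44534)*24414 = -294073154/6603*24414 = -2393167327252/2201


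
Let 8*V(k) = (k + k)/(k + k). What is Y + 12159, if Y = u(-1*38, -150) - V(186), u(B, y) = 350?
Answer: 100071/8 ≈ 12509.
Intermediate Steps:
V(k) = ⅛ (V(k) = ((k + k)/(k + k))/8 = ((2*k)/((2*k)))/8 = ((2*k)*(1/(2*k)))/8 = (⅛)*1 = ⅛)
Y = 2799/8 (Y = 350 - 1*⅛ = 350 - ⅛ = 2799/8 ≈ 349.88)
Y + 12159 = 2799/8 + 12159 = 100071/8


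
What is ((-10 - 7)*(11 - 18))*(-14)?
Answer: -1666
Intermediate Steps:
((-10 - 7)*(11 - 18))*(-14) = -17*(-7)*(-14) = 119*(-14) = -1666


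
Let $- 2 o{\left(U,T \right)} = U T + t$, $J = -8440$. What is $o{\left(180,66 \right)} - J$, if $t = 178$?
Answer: $2411$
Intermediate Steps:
$o{\left(U,T \right)} = -89 - \frac{T U}{2}$ ($o{\left(U,T \right)} = - \frac{U T + 178}{2} = - \frac{T U + 178}{2} = - \frac{178 + T U}{2} = -89 - \frac{T U}{2}$)
$o{\left(180,66 \right)} - J = \left(-89 - 33 \cdot 180\right) - -8440 = \left(-89 - 5940\right) + 8440 = -6029 + 8440 = 2411$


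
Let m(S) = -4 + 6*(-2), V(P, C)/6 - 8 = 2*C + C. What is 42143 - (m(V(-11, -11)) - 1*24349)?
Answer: 66508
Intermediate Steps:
V(P, C) = 48 + 18*C (V(P, C) = 48 + 6*(2*C + C) = 48 + 6*(3*C) = 48 + 18*C)
m(S) = -16 (m(S) = -4 - 12 = -16)
42143 - (m(V(-11, -11)) - 1*24349) = 42143 - (-16 - 1*24349) = 42143 - (-16 - 24349) = 42143 - 1*(-24365) = 42143 + 24365 = 66508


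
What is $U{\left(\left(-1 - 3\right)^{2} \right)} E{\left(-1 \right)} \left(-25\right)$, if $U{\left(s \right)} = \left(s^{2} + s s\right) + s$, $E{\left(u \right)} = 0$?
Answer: $0$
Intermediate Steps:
$U{\left(s \right)} = s + 2 s^{2}$ ($U{\left(s \right)} = \left(s^{2} + s^{2}\right) + s = 2 s^{2} + s = s + 2 s^{2}$)
$U{\left(\left(-1 - 3\right)^{2} \right)} E{\left(-1 \right)} \left(-25\right) = \left(-1 - 3\right)^{2} \left(1 + 2 \left(-1 - 3\right)^{2}\right) 0 \left(-25\right) = \left(-4\right)^{2} \left(1 + 2 \left(-4\right)^{2}\right) 0 \left(-25\right) = 16 \left(1 + 2 \cdot 16\right) 0 \left(-25\right) = 16 \left(1 + 32\right) 0 \left(-25\right) = 16 \cdot 33 \cdot 0 \left(-25\right) = 528 \cdot 0 \left(-25\right) = 0 \left(-25\right) = 0$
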